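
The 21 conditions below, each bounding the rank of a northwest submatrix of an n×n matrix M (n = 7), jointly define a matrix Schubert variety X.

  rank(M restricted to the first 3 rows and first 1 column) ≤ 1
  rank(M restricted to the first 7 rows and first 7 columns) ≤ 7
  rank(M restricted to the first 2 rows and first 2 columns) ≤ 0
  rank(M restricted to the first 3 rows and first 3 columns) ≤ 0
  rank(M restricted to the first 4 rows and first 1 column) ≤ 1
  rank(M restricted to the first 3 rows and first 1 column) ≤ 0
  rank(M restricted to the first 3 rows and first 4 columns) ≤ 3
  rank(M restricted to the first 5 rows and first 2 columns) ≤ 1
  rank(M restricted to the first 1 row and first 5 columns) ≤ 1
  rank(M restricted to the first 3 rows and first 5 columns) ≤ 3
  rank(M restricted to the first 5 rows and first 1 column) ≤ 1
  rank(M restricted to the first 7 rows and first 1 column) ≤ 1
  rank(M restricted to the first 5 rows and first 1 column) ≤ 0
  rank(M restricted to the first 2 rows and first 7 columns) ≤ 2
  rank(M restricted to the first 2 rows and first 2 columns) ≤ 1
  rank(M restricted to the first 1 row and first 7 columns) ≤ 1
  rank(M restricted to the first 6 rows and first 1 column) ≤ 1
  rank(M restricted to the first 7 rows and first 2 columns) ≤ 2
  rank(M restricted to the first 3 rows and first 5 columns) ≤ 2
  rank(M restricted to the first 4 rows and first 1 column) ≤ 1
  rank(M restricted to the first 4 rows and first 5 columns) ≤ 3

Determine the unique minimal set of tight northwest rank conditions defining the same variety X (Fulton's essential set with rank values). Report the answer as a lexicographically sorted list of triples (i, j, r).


Rank table r_w(7×7) implied by the 21 constraints:

  0  0  0  1  1  1  1
  0  0  0  1  2  2  2
  0  0  0  1  2  3  3
  0  1  1  2  3  4  4
  0  1  2  3  4  5  5
  1  2  3  4  5  6  6
  1  2  3  4  5  6  7

hence w(1..7) = (4, 5, 6, 2, 3, 1, 7).

2 SE-corners of the 11-cell Rothe diagram give Ess(w):

[(3, 3, 0), (5, 1, 0)]


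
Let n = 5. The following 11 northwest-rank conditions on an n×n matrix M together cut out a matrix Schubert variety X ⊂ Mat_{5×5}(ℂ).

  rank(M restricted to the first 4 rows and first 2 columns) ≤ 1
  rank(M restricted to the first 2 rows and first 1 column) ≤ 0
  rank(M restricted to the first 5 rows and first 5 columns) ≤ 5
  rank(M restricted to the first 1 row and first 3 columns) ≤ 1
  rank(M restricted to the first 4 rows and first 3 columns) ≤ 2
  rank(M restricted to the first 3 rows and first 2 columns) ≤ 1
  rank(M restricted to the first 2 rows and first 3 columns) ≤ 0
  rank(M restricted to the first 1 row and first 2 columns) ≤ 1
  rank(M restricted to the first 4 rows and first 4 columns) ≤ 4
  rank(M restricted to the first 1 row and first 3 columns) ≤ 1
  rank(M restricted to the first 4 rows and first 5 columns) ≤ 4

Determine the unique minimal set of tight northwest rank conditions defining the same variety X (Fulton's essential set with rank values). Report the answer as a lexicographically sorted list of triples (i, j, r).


Computing R[i][j] = min implied NW-rank bound (n=5, 11 conditions):

  i=1: 0  0  0  1  1
  i=2: 0  0  0  1  2
  i=3: 1  1  1  2  3
  i=4: 1  1  2  3  4
  i=5: 1  2  3  4  5

the unique w with this rank table is (4, 5, 1, 3, 2).

Fulton essential set (2 of the 7 Rothe cells):

[(2, 3, 0), (4, 2, 1)]


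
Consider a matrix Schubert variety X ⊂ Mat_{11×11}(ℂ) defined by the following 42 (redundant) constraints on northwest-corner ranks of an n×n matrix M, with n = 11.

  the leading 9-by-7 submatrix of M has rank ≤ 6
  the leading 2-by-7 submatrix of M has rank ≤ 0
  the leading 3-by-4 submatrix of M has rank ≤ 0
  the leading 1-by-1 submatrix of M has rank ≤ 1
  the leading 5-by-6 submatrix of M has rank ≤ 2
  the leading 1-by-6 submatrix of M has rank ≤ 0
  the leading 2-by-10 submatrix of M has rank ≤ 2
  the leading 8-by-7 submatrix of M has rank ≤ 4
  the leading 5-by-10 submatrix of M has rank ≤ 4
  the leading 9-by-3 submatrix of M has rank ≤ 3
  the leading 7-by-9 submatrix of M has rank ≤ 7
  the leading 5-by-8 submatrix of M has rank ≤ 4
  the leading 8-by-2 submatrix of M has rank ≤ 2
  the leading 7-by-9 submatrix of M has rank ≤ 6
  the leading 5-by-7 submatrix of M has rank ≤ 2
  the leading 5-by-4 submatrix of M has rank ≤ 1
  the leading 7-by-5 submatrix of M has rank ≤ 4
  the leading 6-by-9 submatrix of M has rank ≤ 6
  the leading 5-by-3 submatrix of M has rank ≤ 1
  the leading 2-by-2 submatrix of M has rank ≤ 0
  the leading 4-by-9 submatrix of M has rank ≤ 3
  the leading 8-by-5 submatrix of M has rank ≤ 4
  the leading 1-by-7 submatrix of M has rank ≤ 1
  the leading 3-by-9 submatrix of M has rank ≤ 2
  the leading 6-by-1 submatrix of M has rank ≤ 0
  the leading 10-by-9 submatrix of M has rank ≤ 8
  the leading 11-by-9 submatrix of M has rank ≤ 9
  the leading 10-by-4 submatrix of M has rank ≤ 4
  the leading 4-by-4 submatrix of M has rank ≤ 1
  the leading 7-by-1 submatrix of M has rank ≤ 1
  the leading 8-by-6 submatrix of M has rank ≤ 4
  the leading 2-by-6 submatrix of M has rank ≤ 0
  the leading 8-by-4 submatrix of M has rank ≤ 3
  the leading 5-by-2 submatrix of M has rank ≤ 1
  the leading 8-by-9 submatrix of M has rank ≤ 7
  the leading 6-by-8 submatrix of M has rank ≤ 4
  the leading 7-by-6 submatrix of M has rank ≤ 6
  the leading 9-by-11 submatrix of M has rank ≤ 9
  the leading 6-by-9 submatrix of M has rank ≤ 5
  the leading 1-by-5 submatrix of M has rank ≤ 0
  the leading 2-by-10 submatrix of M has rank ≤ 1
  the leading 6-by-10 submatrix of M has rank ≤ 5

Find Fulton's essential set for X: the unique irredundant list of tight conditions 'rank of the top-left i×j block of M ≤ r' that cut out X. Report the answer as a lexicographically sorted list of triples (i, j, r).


Reconstructing r_w from the 42 given conditions:

  i=1: 0  0  0  0  0  0  0  1  1  1  1
  i=2: 0  0  0  0  0  0  0  1  1  1  2
  i=3: 0  0  0  0  1  1  1  2  2  2  3
  i=4: 0  1  1  1  2  2  2  3  3  3  4
  i=5: 0  1  1  1  2  2  2  3  4  4  5
  i=6: 0  1  2  2  3  3  3  4  5  5  6
  i=7: 1  2  3  3  4  4  4  5  6  6  7
  i=8: 1  2  3  3  4  4  4  5  6  7  8
  i=9: 1  2  3  4  5  5  5  6  7  8  9
  i=10: 1  2  3  4  5  6  6  7  8  9  10
  i=11: 1  2  3  4  5  6  7  8  9  10  11

hence w(1..11) = (8, 11, 5, 2, 9, 3, 1, 10, 4, 6, 7).

|D(w)|=30, |Ess(w)|=8:

[(2, 7, 0), (2, 10, 1), (3, 4, 0), (5, 4, 1), (5, 7, 2), (6, 1, 0), (8, 4, 3), (8, 7, 4)]


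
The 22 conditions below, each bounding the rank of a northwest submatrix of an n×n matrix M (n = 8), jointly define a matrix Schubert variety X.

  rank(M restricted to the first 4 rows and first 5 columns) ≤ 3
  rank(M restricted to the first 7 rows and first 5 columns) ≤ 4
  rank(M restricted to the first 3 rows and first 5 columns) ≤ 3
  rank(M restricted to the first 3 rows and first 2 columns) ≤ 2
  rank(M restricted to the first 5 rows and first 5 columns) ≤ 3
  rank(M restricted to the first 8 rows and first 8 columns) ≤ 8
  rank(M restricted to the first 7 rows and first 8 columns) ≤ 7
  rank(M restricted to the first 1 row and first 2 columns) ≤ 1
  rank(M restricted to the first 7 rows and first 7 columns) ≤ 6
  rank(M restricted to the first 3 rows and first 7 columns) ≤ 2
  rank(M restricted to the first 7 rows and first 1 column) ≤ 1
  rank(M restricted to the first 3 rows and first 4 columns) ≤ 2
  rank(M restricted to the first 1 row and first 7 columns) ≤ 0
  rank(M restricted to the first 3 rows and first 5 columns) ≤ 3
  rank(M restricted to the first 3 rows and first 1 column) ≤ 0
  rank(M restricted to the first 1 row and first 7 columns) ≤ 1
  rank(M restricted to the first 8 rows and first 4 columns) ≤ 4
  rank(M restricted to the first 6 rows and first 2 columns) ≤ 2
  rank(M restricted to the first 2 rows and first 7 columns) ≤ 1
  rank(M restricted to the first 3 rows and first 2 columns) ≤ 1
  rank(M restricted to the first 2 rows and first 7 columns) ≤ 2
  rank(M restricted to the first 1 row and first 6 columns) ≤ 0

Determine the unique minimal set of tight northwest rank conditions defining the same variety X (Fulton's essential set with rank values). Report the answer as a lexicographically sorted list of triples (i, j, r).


Computing R[i][j] = min implied NW-rank bound (n=8, 22 conditions):

  0, 0, 0, 0, 0, 0, 0, 1
  0, 1, 1, 1, 1, 1, 1, 2
  0, 1, 2, 2, 2, 2, 2, 3
  1, 2, 3, 3, 3, 3, 3, 4
  1, 2, 3, 3, 3, 4, 4, 5
  1, 2, 3, 4, 4, 5, 5, 6
  1, 2, 3, 4, 4, 5, 6, 7
  1, 2, 3, 4, 5, 6, 7, 8

the unique w with this rank table is (8, 2, 3, 1, 6, 4, 7, 5).

ℓ(w)=12; the 4 essential cells (i,j,r):

[(1, 7, 0), (3, 1, 0), (5, 5, 3), (7, 5, 4)]


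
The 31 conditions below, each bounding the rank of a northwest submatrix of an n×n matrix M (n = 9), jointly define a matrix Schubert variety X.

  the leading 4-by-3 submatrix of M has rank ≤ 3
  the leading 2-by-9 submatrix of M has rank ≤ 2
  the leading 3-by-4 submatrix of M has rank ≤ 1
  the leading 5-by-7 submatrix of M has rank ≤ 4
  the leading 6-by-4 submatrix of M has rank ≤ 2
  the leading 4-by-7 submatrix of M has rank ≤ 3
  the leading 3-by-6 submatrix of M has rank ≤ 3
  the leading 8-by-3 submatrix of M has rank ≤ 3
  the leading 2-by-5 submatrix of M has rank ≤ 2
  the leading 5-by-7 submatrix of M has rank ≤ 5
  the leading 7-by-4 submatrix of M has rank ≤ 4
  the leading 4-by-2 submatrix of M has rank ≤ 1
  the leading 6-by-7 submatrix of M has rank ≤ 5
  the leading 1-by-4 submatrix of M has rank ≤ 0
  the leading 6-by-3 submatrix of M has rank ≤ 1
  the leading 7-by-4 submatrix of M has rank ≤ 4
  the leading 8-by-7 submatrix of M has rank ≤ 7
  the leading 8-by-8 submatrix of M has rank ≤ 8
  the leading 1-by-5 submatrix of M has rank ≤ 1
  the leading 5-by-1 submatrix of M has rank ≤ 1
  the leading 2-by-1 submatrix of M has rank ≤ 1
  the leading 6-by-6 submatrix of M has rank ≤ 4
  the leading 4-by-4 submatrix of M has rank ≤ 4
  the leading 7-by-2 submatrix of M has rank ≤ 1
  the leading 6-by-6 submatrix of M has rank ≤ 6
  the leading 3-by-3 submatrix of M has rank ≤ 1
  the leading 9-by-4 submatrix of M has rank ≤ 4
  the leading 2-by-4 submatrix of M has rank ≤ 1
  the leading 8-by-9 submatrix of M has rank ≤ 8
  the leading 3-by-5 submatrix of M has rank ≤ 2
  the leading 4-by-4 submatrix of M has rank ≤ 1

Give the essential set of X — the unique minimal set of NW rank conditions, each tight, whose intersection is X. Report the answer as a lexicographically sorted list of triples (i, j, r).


Computing R[i][j] = min implied NW-rank bound (n=9, 31 conditions):

  0, 0, 0, 0, 1, 1, 1, 1, 1
  1, 1, 1, 1, 2, 2, 2, 2, 2
  1, 1, 1, 1, 2, 3, 3, 3, 3
  1, 1, 1, 1, 2, 3, 3, 4, 4
  1, 1, 1, 2, 3, 4, 4, 5, 5
  1, 1, 1, 2, 3, 4, 5, 6, 6
  1, 1, 2, 3, 4, 5, 6, 7, 7
  1, 2, 3, 4, 5, 6, 7, 8, 8
  1, 2, 3, 4, 5, 6, 7, 8, 9

the unique w with this rank table is (5, 1, 6, 8, 4, 7, 3, 2, 9).

|D(w)|=16, |Ess(w)|=5:

[(1, 4, 0), (4, 4, 1), (4, 7, 3), (6, 3, 1), (7, 2, 1)]


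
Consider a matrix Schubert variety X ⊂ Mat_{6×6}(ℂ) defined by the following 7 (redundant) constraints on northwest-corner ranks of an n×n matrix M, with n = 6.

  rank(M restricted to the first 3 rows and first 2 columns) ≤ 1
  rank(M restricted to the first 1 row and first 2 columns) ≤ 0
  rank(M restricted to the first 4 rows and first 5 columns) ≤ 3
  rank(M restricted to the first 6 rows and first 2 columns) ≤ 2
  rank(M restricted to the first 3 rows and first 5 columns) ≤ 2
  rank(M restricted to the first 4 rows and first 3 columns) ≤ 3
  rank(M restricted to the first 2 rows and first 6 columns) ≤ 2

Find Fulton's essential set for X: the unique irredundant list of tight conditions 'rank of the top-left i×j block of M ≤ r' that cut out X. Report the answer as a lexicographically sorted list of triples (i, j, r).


The tightest implied rank at each (i,j), from the 7 conditions:

  i=1: 0 | 0 | 1 | 1 | 1 | 1
  i=2: 1 | 1 | 2 | 2 | 2 | 2
  i=3: 1 | 1 | 2 | 2 | 2 | 3
  i=4: 1 | 2 | 3 | 3 | 3 | 4
  i=5: 1 | 2 | 3 | 4 | 4 | 5
  i=6: 1 | 2 | 3 | 4 | 5 | 6

giving w = (3, 1, 6, 2, 4, 5) via Δ²R.

Rothe diagram D(w) (5 cells), 3 SE-corners (essential conditions):

[(1, 2, 0), (3, 2, 1), (3, 5, 2)]


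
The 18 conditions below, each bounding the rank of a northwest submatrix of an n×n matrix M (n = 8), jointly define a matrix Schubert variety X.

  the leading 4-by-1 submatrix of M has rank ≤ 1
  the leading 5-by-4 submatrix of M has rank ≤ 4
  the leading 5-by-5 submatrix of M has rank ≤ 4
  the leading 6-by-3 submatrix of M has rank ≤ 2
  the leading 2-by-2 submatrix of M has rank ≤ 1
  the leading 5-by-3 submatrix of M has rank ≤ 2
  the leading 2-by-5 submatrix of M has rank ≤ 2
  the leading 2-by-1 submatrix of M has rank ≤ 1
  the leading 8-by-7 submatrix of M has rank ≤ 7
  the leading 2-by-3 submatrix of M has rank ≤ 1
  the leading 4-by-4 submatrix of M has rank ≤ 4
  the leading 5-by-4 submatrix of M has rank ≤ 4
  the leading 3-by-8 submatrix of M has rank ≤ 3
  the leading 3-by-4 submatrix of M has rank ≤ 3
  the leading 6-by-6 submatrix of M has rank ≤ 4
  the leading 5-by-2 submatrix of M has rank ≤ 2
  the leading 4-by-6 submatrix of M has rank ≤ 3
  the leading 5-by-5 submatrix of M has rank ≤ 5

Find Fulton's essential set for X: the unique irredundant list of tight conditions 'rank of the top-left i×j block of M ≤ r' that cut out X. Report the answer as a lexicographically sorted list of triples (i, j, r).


Computing R[i][j] = min implied NW-rank bound (n=8, 18 conditions):

  R[1]: 1 | 1 | 1 | 1 | 1 | 1 | 1 | 1
  R[2]: 1 | 1 | 1 | 2 | 2 | 2 | 2 | 2
  R[3]: 1 | 2 | 2 | 3 | 3 | 3 | 3 | 3
  R[4]: 1 | 2 | 2 | 3 | 3 | 3 | 4 | 4
  R[5]: 1 | 2 | 2 | 3 | 4 | 4 | 5 | 5
  R[6]: 1 | 2 | 2 | 3 | 4 | 4 | 5 | 6
  R[7]: 1 | 2 | 3 | 4 | 5 | 5 | 6 | 7
  R[8]: 1 | 2 | 3 | 4 | 5 | 6 | 7 | 8

giving w = (1, 4, 2, 7, 5, 8, 3, 6) via Δ²R.

|D(w)|=8, |Ess(w)|=4:

[(2, 3, 1), (4, 6, 3), (6, 3, 2), (6, 6, 4)]


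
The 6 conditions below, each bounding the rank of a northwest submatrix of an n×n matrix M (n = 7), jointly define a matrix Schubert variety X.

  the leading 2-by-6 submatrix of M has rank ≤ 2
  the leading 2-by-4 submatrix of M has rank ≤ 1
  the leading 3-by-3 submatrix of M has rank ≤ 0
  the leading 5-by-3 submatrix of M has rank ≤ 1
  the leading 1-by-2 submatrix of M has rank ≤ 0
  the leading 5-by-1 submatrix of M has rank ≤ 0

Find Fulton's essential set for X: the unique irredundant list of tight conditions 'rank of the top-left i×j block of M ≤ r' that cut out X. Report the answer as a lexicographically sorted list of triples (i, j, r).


Reconstructing r_w from the 6 given conditions:

  R[1]: 0  0  0  1  1  1  1
  R[2]: 0  0  0  1  2  2  2
  R[3]: 0  0  0  1  2  3  3
  R[4]: 0  1  1  2  3  4  4
  R[5]: 0  1  1  2  3  4  5
  R[6]: 1  2  2  3  4  5  6
  R[7]: 1  2  3  4  5  6  7

reading off 1-entries of Δ²R: w = (4, 5, 6, 2, 7, 1, 3).

Rothe diagram D(w) (12 cells), 3 SE-corners (essential conditions):

[(3, 3, 0), (5, 1, 0), (5, 3, 1)]


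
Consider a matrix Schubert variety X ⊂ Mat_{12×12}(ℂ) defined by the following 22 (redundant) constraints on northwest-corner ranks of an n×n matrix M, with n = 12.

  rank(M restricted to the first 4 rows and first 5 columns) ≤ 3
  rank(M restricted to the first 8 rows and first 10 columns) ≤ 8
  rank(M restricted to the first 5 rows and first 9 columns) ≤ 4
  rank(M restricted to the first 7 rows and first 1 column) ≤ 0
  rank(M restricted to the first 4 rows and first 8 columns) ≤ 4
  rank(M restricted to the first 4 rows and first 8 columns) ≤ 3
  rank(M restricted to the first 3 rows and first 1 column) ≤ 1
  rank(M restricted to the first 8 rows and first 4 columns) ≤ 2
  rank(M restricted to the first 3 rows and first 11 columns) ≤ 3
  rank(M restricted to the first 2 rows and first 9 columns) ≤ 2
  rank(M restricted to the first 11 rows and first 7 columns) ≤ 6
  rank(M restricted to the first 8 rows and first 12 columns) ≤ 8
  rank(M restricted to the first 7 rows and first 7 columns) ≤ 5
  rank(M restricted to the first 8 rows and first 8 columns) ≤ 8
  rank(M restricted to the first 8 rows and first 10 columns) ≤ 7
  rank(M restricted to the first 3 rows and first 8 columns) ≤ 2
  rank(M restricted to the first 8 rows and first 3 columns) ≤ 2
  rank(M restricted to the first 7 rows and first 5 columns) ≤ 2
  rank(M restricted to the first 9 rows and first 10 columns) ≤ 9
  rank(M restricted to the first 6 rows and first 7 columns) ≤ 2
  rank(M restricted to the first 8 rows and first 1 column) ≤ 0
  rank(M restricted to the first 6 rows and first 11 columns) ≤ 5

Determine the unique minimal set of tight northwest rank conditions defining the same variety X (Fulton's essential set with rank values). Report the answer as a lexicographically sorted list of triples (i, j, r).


Reconstructing r_w from the 22 given conditions:

  0, 1, 1, 1, 1, 1, 1, 1, 1, 1, 1, 1
  0, 1, 2, 2, 2, 2, 2, 2, 2, 2, 2, 2
  0, 1, 2, 2, 2, 2, 2, 2, 3, 3, 3, 3
  0, 1, 2, 2, 2, 2, 2, 3, 4, 4, 4, 4
  0, 1, 2, 2, 2, 2, 2, 3, 4, 5, 5, 5
  0, 1, 2, 2, 2, 2, 2, 3, 4, 5, 5, 6
  0, 1, 2, 2, 2, 3, 3, 4, 5, 6, 6, 7
  0, 1, 2, 2, 3, 4, 4, 5, 6, 7, 7, 8
  1, 2, 3, 3, 4, 5, 5, 6, 7, 8, 8, 9
  1, 2, 3, 4, 5, 6, 6, 7, 8, 9, 9, 10
  1, 2, 3, 4, 5, 6, 6, 7, 8, 9, 10, 11
  1, 2, 3, 4, 5, 6, 7, 8, 9, 10, 11, 12

the unique w with this rank table is (2, 3, 9, 8, 10, 12, 6, 5, 1, 4, 11, 7).

|D(w)|=30, |Ess(w)|=7:

[(3, 8, 2), (6, 7, 2), (6, 11, 5), (7, 5, 2), (8, 1, 0), (8, 4, 2), (11, 7, 6)]


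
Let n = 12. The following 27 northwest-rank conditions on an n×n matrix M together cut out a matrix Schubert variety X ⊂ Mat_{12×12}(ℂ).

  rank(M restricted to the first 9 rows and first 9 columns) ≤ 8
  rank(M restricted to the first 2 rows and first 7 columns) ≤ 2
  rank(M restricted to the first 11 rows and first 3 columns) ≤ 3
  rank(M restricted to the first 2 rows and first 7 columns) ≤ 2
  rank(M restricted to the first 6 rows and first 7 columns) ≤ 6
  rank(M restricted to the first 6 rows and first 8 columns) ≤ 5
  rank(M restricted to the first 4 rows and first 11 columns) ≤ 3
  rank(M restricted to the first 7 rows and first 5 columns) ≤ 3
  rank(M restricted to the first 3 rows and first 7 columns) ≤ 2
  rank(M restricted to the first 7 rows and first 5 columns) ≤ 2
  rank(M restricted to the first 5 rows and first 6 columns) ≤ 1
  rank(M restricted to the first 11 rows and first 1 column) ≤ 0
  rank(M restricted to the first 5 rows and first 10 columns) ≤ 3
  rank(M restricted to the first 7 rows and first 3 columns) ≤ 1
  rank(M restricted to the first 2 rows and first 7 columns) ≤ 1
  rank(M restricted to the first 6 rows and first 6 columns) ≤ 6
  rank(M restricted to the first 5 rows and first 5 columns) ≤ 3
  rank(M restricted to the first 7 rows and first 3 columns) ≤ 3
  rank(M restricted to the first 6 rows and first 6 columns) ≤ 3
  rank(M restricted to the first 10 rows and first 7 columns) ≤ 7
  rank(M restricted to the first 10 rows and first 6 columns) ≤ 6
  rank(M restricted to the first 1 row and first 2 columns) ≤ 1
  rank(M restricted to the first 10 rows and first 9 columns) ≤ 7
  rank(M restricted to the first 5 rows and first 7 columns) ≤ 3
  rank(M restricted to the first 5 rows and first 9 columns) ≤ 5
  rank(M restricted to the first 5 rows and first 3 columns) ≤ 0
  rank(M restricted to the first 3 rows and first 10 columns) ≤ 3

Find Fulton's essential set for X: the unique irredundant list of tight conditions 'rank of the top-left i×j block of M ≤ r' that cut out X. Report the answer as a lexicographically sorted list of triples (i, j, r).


Reconstructing r_w from the 27 given conditions:

  0 | 0 | 0 | 1 | 1 | 1 | 1 | 1 | 1 | 1 | 1 | 1
  0 | 0 | 0 | 1 | 1 | 1 | 1 | 2 | 2 | 2 | 2 | 2
  0 | 0 | 0 | 1 | 1 | 1 | 2 | 3 | 3 | 3 | 3 | 3
  0 | 0 | 0 | 1 | 1 | 1 | 2 | 3 | 3 | 3 | 3 | 4
  0 | 0 | 0 | 1 | 1 | 1 | 2 | 3 | 3 | 3 | 4 | 5
  0 | 1 | 1 | 2 | 2 | 2 | 3 | 4 | 4 | 4 | 5 | 6
  0 | 1 | 1 | 2 | 2 | 3 | 4 | 5 | 5 | 5 | 6 | 7
  0 | 1 | 2 | 3 | 3 | 4 | 5 | 6 | 6 | 6 | 7 | 8
  0 | 1 | 2 | 3 | 4 | 5 | 6 | 7 | 7 | 7 | 8 | 9
  0 | 1 | 2 | 3 | 4 | 5 | 6 | 7 | 7 | 8 | 9 | 10
  0 | 1 | 2 | 3 | 4 | 5 | 6 | 7 | 8 | 9 | 10 | 11
  1 | 2 | 3 | 4 | 5 | 6 | 7 | 8 | 9 | 10 | 11 | 12

reading off 1-entries of Δ²R: w = (4, 8, 7, 12, 11, 2, 6, 3, 5, 10, 9, 1).

|D(w)|=38, |Ess(w)|=9:

[(2, 7, 1), (4, 11, 3), (5, 3, 0), (5, 6, 1), (5, 10, 3), (7, 3, 1), (7, 5, 2), (10, 9, 7), (11, 1, 0)]


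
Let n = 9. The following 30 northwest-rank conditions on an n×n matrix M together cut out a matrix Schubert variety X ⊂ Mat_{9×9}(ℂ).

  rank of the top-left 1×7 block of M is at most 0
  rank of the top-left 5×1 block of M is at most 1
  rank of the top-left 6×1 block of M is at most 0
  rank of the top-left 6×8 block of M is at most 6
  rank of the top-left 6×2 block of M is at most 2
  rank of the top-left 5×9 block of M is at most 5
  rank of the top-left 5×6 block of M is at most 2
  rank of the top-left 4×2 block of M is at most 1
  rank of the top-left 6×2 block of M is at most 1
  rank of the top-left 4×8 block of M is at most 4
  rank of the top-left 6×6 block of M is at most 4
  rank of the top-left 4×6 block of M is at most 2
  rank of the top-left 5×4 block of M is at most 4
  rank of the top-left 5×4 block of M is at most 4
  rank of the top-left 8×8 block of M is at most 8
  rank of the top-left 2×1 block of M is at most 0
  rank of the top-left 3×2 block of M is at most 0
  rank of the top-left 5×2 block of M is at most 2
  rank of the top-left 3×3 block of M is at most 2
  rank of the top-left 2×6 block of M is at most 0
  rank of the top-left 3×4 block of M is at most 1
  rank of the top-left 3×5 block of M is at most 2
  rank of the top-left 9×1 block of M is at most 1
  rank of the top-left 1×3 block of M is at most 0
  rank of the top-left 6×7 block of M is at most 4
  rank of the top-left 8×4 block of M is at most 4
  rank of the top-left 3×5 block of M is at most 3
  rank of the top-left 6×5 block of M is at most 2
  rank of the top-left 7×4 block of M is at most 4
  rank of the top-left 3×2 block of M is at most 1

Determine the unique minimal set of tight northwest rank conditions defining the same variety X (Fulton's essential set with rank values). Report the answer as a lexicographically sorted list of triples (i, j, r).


Propagating the 30 rank bounds to every northwest block:

  R[1]: 0, 0, 0, 0, 0, 0, 0, 1, 1
  R[2]: 0, 0, 0, 0, 0, 0, 1, 2, 2
  R[3]: 0, 0, 1, 1, 1, 1, 2, 3, 3
  R[4]: 0, 1, 2, 2, 2, 2, 3, 4, 4
  R[5]: 0, 1, 2, 2, 2, 2, 3, 4, 5
  R[6]: 0, 1, 2, 2, 2, 3, 4, 5, 6
  R[7]: 1, 2, 3, 3, 3, 4, 5, 6, 7
  R[8]: 1, 2, 3, 4, 4, 5, 6, 7, 8
  R[9]: 1, 2, 3, 4, 5, 6, 7, 8, 9

second differences of R give the permutation w = (8, 7, 3, 2, 9, 6, 1, 4, 5).

Rothe diagram D(w) (23 cells), 6 SE-corners (essential conditions):

[(1, 7, 0), (2, 6, 0), (3, 2, 0), (5, 6, 2), (6, 1, 0), (6, 5, 2)]


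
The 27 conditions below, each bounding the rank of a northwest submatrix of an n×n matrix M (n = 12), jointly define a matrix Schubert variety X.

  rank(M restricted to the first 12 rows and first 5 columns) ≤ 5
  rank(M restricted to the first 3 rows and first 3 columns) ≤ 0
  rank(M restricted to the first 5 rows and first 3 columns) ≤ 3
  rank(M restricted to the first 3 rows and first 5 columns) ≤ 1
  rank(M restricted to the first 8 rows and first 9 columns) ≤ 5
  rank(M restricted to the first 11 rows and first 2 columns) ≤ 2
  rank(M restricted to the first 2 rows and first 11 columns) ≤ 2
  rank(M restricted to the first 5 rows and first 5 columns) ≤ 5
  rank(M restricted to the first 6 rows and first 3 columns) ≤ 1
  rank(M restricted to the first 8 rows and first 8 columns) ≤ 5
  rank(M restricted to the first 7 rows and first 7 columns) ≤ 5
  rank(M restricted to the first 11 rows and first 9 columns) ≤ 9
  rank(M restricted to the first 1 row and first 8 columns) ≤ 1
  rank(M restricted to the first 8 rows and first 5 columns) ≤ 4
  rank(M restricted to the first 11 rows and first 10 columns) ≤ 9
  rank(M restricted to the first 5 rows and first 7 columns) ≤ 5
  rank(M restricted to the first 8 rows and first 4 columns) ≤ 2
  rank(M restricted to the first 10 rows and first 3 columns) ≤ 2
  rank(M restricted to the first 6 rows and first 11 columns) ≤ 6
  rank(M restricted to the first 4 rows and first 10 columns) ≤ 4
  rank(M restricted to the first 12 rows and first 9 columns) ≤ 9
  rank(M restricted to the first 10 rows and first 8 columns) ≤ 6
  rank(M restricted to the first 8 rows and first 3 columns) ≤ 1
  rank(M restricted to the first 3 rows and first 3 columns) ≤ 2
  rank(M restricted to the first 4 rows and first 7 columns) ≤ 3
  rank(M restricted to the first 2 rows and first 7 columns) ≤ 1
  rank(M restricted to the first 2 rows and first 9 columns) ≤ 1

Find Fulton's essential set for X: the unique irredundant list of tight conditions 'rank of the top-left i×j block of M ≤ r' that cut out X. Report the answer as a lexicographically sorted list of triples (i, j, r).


The tightest implied rank at each (i,j), from the 27 conditions:

  row 1: 0 0 0 1 1 1 1 1 1 1 1 1
  row 2: 0 0 0 1 1 1 1 1 1 2 2 2
  row 3: 0 0 0 1 1 2 2 2 2 3 3 3
  row 4: 1 1 1 2 2 3 3 3 3 4 4 4
  row 5: 1 1 1 2 3 4 4 4 4 5 5 5
  row 6: 1 1 1 2 3 4 5 5 5 6 6 6
  row 7: 1 1 1 2 3 4 5 5 5 6 7 7
  row 8: 1 1 1 2 3 4 5 5 5 6 7 8
  row 9: 1 2 2 3 4 5 6 6 6 7 8 9
  row 10: 1 2 2 3 4 5 6 6 7 8 9 10
  row 11: 1 2 3 4 5 6 7 7 8 9 10 11
  row 12: 1 2 3 4 5 6 7 8 9 10 11 12

reading off 1-entries of Δ²R: w = (4, 10, 6, 1, 5, 7, 11, 12, 2, 9, 3, 8).

D(w) has 29 cells with 7 SE-corners; essential set:

[(2, 9, 1), (3, 3, 0), (3, 5, 1), (8, 3, 1), (8, 9, 5), (10, 3, 2), (10, 8, 6)]


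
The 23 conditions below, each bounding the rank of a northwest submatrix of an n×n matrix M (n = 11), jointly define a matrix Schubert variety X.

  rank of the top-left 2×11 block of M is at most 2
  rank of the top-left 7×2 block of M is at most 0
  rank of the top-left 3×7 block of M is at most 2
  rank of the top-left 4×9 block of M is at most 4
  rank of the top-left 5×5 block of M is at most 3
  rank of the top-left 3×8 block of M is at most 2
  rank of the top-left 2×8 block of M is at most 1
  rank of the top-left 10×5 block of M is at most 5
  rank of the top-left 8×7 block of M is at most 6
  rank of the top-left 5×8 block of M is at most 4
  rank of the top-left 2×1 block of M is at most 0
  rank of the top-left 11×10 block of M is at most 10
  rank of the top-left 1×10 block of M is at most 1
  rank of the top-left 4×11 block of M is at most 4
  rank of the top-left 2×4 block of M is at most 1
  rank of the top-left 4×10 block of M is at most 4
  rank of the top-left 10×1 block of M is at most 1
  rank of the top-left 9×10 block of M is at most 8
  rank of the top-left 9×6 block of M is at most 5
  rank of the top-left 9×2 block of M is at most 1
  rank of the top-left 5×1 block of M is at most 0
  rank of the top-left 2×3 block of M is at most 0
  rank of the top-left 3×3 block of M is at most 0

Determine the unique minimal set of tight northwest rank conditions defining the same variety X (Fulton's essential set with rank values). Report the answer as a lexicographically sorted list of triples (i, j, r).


The tightest implied rank at each (i,j), from the 23 conditions:

  row 1: 0 0 0 1 1 1 1 1 1 1 1
  row 2: 0 0 0 1 1 1 1 1 2 2 2
  row 3: 0 0 0 1 2 2 2 2 3 3 3
  row 4: 0 0 1 2 3 3 3 3 4 4 4
  row 5: 0 0 1 2 3 4 4 4 5 5 5
  row 6: 0 0 1 2 3 4 5 5 6 6 6
  row 7: 0 0 1 2 3 4 5 6 7 7 7
  row 8: 1 1 2 3 4 5 6 7 8 8 8
  row 9: 1 1 2 3 4 5 6 7 8 8 9
  row 10: 1 2 3 4 5 6 7 8 9 9 10
  row 11: 1 2 3 4 5 6 7 8 9 10 11

reading off 1-entries of Δ²R: w = (4, 9, 5, 3, 6, 7, 8, 1, 11, 2, 10).

Rothe diagram D(w) (23 cells), 5 SE-corners (essential conditions):

[(2, 8, 1), (3, 3, 0), (7, 2, 0), (9, 2, 1), (9, 10, 8)]


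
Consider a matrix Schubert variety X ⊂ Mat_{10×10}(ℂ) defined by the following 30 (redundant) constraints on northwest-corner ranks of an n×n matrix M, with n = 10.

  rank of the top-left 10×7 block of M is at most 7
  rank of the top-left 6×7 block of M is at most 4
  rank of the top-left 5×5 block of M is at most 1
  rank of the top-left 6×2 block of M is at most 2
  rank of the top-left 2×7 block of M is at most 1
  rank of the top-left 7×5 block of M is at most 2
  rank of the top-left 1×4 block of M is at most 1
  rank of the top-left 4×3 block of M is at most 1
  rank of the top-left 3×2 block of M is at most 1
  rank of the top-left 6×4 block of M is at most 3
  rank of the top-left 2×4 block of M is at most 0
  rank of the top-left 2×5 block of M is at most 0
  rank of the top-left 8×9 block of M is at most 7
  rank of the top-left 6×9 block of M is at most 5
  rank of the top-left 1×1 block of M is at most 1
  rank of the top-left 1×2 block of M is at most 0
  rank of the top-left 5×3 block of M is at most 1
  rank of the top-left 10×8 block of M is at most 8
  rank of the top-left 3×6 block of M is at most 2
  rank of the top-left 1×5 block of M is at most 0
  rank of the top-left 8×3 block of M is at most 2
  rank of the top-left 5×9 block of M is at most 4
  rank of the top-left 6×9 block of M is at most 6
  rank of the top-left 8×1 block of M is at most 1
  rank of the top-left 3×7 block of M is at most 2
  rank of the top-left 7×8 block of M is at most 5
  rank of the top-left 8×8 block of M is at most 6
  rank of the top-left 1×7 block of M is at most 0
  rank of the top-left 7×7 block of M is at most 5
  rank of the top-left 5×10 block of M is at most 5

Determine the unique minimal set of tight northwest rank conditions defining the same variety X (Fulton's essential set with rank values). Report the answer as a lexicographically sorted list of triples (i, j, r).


The tightest implied rank at each (i,j), from the 30 conditions:

  row 1: 0  0  0  0  0  0  0  1  1  1
  row 2: 0  0  0  0  0  1  1  2  2  2
  row 3: 1  1  1  1  1  2  2  3  3  3
  row 4: 1  1  1  1  1  2  3  4  4  4
  row 5: 1  1  1  1  1  2  3  4  4  5
  row 6: 1  2  2  2  2  3  4  5  5  6
  row 7: 1  2  2  2  2  3  4  5  6  7
  row 8: 1  2  2  3  3  4  5  6  7  8
  row 9: 1  2  3  4  4  5  6  7  8  9
  row 10: 1  2  3  4  5  6  7  8  9  10

second differences of R give the permutation w = (8, 6, 1, 7, 10, 2, 9, 4, 3, 5).

Fulton essential set (6 of the 25 Rothe cells):

[(1, 7, 0), (2, 5, 0), (5, 5, 1), (5, 9, 4), (7, 5, 2), (8, 3, 2)]


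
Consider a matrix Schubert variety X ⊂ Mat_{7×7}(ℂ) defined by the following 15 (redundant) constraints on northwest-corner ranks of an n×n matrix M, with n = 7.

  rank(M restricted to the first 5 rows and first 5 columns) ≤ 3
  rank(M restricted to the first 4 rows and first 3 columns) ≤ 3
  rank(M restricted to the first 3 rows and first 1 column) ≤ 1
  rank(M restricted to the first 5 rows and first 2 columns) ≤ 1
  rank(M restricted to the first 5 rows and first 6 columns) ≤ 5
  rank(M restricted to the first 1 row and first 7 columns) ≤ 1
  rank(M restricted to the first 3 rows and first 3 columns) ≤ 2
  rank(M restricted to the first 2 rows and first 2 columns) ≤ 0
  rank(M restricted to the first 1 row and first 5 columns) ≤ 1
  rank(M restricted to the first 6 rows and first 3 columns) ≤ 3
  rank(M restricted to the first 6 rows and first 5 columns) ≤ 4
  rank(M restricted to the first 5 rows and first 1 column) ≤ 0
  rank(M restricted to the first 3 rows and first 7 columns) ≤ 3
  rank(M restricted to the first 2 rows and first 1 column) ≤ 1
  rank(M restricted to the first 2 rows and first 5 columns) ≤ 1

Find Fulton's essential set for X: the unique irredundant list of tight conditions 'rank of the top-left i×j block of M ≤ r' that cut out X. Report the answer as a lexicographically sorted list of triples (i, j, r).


Computing R[i][j] = min implied NW-rank bound (n=7, 15 conditions):

  0 0 1 1 1 1 1
  0 0 1 1 1 2 2
  0 1 2 2 2 3 3
  0 1 2 3 3 4 4
  0 1 2 3 3 4 5
  1 2 3 4 4 5 6
  1 2 3 4 5 6 7

reading off 1-entries of Δ²R: w = (3, 6, 2, 4, 7, 1, 5).

D(w) has 10 cells with 4 SE-corners; essential set:

[(2, 2, 0), (2, 5, 1), (5, 1, 0), (5, 5, 3)]


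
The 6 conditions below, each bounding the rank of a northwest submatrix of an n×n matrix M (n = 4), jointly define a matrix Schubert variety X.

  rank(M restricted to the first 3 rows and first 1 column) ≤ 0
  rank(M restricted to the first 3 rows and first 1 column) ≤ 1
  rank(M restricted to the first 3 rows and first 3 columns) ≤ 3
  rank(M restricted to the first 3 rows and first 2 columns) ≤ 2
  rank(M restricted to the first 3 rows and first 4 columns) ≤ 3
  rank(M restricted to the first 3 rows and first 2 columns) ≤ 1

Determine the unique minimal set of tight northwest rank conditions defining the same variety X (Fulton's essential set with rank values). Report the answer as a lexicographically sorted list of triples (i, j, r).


Propagating the 6 rank bounds to every northwest block:

  0 | 1 | 1 | 1
  0 | 1 | 2 | 2
  0 | 1 | 2 | 3
  1 | 2 | 3 | 4

so w = (2, 3, 4, 1).

ℓ(w)=3; the 1 essential cell (i,j,r):

[(3, 1, 0)]


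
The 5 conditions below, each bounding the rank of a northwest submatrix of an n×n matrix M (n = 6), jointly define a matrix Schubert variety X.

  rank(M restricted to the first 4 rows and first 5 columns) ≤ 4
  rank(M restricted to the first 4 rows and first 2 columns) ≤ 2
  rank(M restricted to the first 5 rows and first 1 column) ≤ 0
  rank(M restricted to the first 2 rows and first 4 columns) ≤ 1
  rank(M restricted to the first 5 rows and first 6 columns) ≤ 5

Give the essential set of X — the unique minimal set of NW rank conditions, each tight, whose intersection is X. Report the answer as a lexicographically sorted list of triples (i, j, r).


The tightest implied rank at each (i,j), from the 5 conditions:

  R[1]: 0, 1, 1, 1, 1, 1
  R[2]: 0, 1, 1, 1, 2, 2
  R[3]: 0, 1, 2, 2, 3, 3
  R[4]: 0, 1, 2, 3, 4, 4
  R[5]: 0, 1, 2, 3, 4, 5
  R[6]: 1, 2, 3, 4, 5, 6

the unique w with this rank table is (2, 5, 3, 4, 6, 1).

2 SE-corners of the 7-cell Rothe diagram give Ess(w):

[(2, 4, 1), (5, 1, 0)]


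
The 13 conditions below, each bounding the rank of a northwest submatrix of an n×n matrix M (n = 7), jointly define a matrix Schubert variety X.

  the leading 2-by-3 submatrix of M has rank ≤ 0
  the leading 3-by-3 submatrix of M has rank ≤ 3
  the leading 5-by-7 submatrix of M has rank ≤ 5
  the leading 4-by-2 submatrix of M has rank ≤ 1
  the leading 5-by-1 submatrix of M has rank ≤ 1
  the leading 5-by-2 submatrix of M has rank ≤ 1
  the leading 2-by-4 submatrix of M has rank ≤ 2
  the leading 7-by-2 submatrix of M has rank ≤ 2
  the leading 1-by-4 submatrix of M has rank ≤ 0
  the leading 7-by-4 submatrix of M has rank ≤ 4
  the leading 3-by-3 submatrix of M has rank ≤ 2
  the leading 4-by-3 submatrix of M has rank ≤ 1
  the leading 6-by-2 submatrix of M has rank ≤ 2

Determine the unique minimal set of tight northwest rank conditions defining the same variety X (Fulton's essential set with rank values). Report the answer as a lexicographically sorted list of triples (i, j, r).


Computing R[i][j] = min implied NW-rank bound (n=7, 13 conditions):

  R[1]: 0  0  0  0  1  1  1
  R[2]: 0  0  0  1  2  2  2
  R[3]: 1  1  1  2  3  3  3
  R[4]: 1  1  1  2  3  4  4
  R[5]: 1  1  2  3  4  5  5
  R[6]: 1  2  3  4  5  6  6
  R[7]: 1  2  3  4  5  6  7

second differences of R give the permutation w = (5, 4, 1, 6, 3, 2, 7).

D(w) has 10 cells with 4 SE-corners; essential set:

[(1, 4, 0), (2, 3, 0), (4, 3, 1), (5, 2, 1)]


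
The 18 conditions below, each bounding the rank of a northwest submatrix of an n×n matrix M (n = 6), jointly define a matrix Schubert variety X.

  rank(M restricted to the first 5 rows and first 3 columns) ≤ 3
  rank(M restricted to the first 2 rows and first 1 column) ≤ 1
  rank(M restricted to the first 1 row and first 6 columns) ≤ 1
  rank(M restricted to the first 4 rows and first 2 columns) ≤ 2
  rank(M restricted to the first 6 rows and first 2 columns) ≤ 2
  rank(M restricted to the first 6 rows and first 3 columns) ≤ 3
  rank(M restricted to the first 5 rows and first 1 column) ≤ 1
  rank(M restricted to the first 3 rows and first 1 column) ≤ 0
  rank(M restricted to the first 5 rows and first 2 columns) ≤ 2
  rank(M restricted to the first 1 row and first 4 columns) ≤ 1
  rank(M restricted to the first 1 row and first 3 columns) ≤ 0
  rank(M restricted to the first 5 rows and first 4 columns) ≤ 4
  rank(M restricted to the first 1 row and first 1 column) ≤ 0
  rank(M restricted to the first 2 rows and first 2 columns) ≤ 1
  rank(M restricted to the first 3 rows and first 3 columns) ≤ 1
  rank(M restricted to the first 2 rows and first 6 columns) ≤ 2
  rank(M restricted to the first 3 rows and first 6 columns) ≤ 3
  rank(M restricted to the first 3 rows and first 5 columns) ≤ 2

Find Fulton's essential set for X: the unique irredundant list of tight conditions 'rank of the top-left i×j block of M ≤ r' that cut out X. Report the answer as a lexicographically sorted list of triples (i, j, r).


Recovering R(i,j) via the rank-extension bound from the 18 conditions:

  R[1]: 0  0  0  1  1  1
  R[2]: 0  1  1  2  2  2
  R[3]: 0  1  1  2  2  3
  R[4]: 1  2  2  3  3  4
  R[5]: 1  2  3  4  4  5
  R[6]: 1  2  3  4  5  6

second differences of R give the permutation w = (4, 2, 6, 1, 3, 5).

4 SE-corners of the 7-cell Rothe diagram give Ess(w):

[(1, 3, 0), (3, 1, 0), (3, 3, 1), (3, 5, 2)]


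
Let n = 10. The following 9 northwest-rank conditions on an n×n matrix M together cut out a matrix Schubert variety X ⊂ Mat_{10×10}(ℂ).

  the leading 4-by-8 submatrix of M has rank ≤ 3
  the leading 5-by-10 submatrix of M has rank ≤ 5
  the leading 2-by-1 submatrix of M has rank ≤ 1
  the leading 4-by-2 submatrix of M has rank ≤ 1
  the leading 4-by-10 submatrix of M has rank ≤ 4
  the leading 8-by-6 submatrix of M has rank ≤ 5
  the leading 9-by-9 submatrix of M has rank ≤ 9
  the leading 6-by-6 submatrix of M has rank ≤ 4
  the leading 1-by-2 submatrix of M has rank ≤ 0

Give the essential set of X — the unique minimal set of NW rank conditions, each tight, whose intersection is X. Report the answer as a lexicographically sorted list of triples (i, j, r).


Reconstructing r_w from the 9 given conditions:

  R[1]: 0  0  1  1  1  1  1  1  1  1
  R[2]: 1  1  2  2  2  2  2  2  2  2
  R[3]: 1  1  2  3  3  3  3  3  3  3
  R[4]: 1  1  2  3  3  3  3  3  4  4
  R[5]: 1  2  3  4  4  4  4  4  5  5
  R[6]: 1  2  3  4  4  4  5  5  6  6
  R[7]: 1  2  3  4  5  5  6  6  7  7
  R[8]: 1  2  3  4  5  5  6  7  8  8
  R[9]: 1  2  3  4  5  6  7  8  9  9
  R[10]: 1  2  3  4  5  6  7  8  9  10

giving w = (3, 1, 4, 9, 2, 7, 5, 8, 6, 10) via Δ²R.

Fulton essential set (5 of the 11 Rothe cells):

[(1, 2, 0), (4, 2, 1), (4, 8, 3), (6, 6, 4), (8, 6, 5)]


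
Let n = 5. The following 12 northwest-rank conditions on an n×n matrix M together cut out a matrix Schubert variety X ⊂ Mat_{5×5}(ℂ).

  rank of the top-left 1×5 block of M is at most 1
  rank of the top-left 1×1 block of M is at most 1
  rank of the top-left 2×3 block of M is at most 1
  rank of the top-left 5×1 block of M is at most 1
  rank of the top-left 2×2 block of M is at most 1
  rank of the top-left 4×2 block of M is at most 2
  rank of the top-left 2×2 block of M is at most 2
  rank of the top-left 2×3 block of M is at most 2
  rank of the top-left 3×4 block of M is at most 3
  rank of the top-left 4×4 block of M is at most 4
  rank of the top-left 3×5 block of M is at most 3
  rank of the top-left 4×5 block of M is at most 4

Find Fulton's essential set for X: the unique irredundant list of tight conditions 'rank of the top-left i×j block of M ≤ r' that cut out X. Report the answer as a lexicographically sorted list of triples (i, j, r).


Computing R[i][j] = min implied NW-rank bound (n=5, 12 conditions):

  1 1 1 1 1
  1 1 1 2 2
  1 2 2 3 3
  1 2 3 4 4
  1 2 3 4 5

the unique w with this rank table is (1, 4, 2, 3, 5).

1 SE-corner of the 2-cell Rothe diagram gives Ess(w):

[(2, 3, 1)]
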